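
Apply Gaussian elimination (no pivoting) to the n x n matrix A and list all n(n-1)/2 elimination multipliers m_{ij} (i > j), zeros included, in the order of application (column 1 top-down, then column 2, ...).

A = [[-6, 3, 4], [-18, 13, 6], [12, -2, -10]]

multipliers: 3, -2, 1

Forward elimination:
R2 <- R2 - (3)*R1:  [  0   4  -6 ]
R3 <- R3 - (-2)*R1:  [  0   4  -2 ]
R3 <- R3 - (1)*R2:  [ 0  0  4 ]
Multipliers (in order of application): m_{21} = 3, m_{31} = -2, m_{32} = 1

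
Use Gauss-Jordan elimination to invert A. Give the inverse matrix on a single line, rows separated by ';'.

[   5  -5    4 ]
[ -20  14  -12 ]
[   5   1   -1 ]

inverse = [-1/15 -1/30 2/15; -8/3 -5/6 -2/3; -3 -1 -1]

Gauss-Jordan on [A | I]:
R1 <- (1/5)*R1:  [   1   -1  4/5  |  1/5    0    0 ]
R2 <- R2 - (-20)*R1:  [  0  -6   4  |   4   1   0 ]
R3 <- R3 - (5)*R1:  [  0   6  -5  |  -1   0   1 ]
R2 <- (1/-6)*R2:  [    0     1  -2/3  |  -2/3  -1/6     0 ]
R1 <- R1 - (-1)*R2:  [     1      0   2/15  |  -7/15   -1/6      0 ]
R3 <- R3 - (6)*R2:  [  0   0  -1  |   3   1   1 ]
R3 <- (1/-1)*R3:  [  0   0   1  |  -3  -1  -1 ]
R1 <- R1 - (2/15)*R3:  [     1      0      0  |  -1/15  -1/30   2/15 ]
R2 <- R2 - (-2/3)*R3:  [    0     1     0  |  -8/3  -5/6  -2/3 ]
Right block of [I | A^{-1}] is the inverse:
[ -1/15  -1/30  2/15 ]
[  -8/3   -5/6  -2/3 ]
[    -3     -1    -1 ]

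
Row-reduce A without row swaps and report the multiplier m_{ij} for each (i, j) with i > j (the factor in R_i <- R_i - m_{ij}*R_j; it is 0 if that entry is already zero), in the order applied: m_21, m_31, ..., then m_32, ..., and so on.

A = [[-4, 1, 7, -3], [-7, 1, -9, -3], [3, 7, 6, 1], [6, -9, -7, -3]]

Forward elimination:
R2 <- R2 - (7/4)*R1:  [     0   -3/4  -85/4    9/4 ]
R3 <- R3 - (-3/4)*R1:  [    0  31/4  45/4  -5/4 ]
R4 <- R4 - (-3/2)*R1:  [     0  -15/2    7/2  -15/2 ]
R3 <- R3 - (-31/3)*R2:  [      0       0  -625/3      22 ]
R4 <- R4 - (10)*R2:  [   0    0  216  -30 ]
R4 <- R4 - (-648/625)*R3:  [         0          0          0  -4494/625 ]
Multipliers (in order of application): m_{21} = 7/4, m_{31} = -3/4, m_{41} = -3/2, m_{32} = -31/3, m_{42} = 10, m_{43} = -648/625

multipliers: 7/4, -3/4, -3/2, -31/3, 10, -648/625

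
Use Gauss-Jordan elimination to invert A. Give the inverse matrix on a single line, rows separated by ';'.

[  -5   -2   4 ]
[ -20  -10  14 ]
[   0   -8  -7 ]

Gauss-Jordan on [A | I]:
R1 <- (1/-5)*R1:  [    1   2/5  -4/5  |  -1/5     0     0 ]
R2 <- R2 - (-20)*R1:  [  0  -2  -2  |  -4   1   0 ]
R2 <- (1/-2)*R2:  [    0     1     1  |     2  -1/2     0 ]
R1 <- R1 - (2/5)*R2:  [    1     0  -6/5  |    -1   1/5     0 ]
R3 <- R3 - (-8)*R2:  [  0   0   1  |  16  -4   1 ]
R1 <- R1 - (-6/5)*R3:  [     1      0      0  |   91/5  -23/5    6/5 ]
R2 <- R2 - (1)*R3:  [   0    1    0  |  -14  7/2   -1 ]
Right block of [I | A^{-1}] is the inverse:
[ 91/5  -23/5  6/5 ]
[  -14    7/2   -1 ]
[   16     -4    1 ]

inverse = [91/5 -23/5 6/5; -14 7/2 -1; 16 -4 1]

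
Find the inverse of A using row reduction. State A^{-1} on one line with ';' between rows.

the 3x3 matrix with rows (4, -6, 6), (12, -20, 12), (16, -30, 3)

Gauss-Jordan on [A | I]:
R1 <- (1/4)*R1:  [    1  -3/2   3/2  |   1/4     0     0 ]
R2 <- R2 - (12)*R1:  [  0  -2  -6  |  -3   1   0 ]
R3 <- R3 - (16)*R1:  [   0   -6  -21  |   -4    0    1 ]
R2 <- (1/-2)*R2:  [    0     1     3  |   3/2  -1/2     0 ]
R1 <- R1 - (-3/2)*R2:  [    1     0     6  |   5/2  -3/4     0 ]
R3 <- R3 - (-6)*R2:  [  0   0  -3  |   5  -3   1 ]
R3 <- (1/-3)*R3:  [    0     0     1  |  -5/3     1  -1/3 ]
R1 <- R1 - (6)*R3:  [     1      0      0  |   25/2  -27/4      2 ]
R2 <- R2 - (3)*R3:  [    0     1     0  |  13/2  -7/2     1 ]
Right block of [I | A^{-1}] is the inverse:
[ 25/2  -27/4     2 ]
[ 13/2   -7/2     1 ]
[ -5/3      1  -1/3 ]

inverse = [25/2 -27/4 2; 13/2 -7/2 1; -5/3 1 -1/3]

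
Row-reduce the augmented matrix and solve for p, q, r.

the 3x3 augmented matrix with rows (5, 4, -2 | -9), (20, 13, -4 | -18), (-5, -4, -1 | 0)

(1, -2, 3)

Forward elimination on [A|b]:
R2 <- R2 - (4)*R1:  [  0  -3   4  18 ]
R3 <- R3 - (-1)*R1:  [  0   0  -3  -9 ]
Row echelon form:
[ 5   4  -2  |  -9 ]
[ 0  -3   4  |  18 ]
[ 0   0  -3  |  -9 ]
Back-substitution:
r = (-9) / -3 = 3
q = (18 - (4)*(3)) / -3 = -2
p = (-9 - (4)*(-2) - (-2)*(3)) / 5 = 1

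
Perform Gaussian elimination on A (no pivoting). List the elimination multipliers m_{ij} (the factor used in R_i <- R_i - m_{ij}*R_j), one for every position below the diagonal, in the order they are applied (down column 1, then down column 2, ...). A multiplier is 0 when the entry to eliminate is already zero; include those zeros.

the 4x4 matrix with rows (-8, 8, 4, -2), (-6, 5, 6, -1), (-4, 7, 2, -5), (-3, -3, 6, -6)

multipliers: 3/4, 1/2, 3/8, -3, 6, -3/2

Forward elimination:
R2 <- R2 - (3/4)*R1:  [   0   -1    3  1/2 ]
R3 <- R3 - (1/2)*R1:  [  0   3   0  -4 ]
R4 <- R4 - (3/8)*R1:  [     0     -6    9/2  -21/4 ]
R3 <- R3 - (-3)*R2:  [    0     0     9  -5/2 ]
R4 <- R4 - (6)*R2:  [     0      0  -27/2  -33/4 ]
R4 <- R4 - (-3/2)*R3:  [   0    0    0  -12 ]
Multipliers (in order of application): m_{21} = 3/4, m_{31} = 1/2, m_{41} = 3/8, m_{32} = -3, m_{42} = 6, m_{43} = -3/2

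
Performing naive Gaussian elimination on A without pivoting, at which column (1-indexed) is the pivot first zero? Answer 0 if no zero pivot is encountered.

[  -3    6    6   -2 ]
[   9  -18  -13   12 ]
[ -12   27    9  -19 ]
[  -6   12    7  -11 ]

Naive forward elimination:
R2 <- R2 - (-3)*R1:  [ 0  0  5  6 ]
R3 <- R3 - (4)*R1:  [   0    3  -15  -11 ]
R4 <- R4 - (2)*R1:  [  0   0  -5  -7 ]
Matrix at this point:
[ -3  6    6   -2 ]
[  0  0    5    6 ]
[  0  3  -15  -11 ]
[  0  0   -5   -7 ]
Pivot entry (2,2) is zero but row 3 has 3 in column 2 -> naive elimination stops; a row interchange (e.g. R2 <-> R3) would be required here.

first zero-pivot column = 2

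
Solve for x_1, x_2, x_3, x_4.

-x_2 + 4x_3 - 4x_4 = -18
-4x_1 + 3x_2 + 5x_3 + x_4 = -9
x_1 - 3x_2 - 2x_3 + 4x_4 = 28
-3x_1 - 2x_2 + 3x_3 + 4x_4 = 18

Forward elimination on [A|b]:
R1 <-> R2   (pivot in column 1 was zero)
[ -4   3   5   1   -9 ]
[  0  -1   4  -4  -18 ]
[  1  -3  -2   4   28 ]
[ -3  -2   3   4   18 ]
R3 <- R3 - (-1/4)*R1:  [     0   -9/4   -3/4   17/4  103/4 ]
R4 <- R4 - (3/4)*R1:  [     0  -17/4   -3/4   13/4   99/4 ]
R3 <- R3 - (9/4)*R2:  [     0      0  -39/4   53/4  265/4 ]
R4 <- R4 - (17/4)*R2:  [     0      0  -71/4   81/4  405/4 ]
R4 <- R4 - (71/39)*R3:  [       0        0        0  -151/39  -755/39 ]
Row echelon form:
[ -4   3      5        1  |       -9 ]
[  0  -1      4       -4  |      -18 ]
[  0   0  -39/4     53/4  |    265/4 ]
[  0   0      0  -151/39  |  -755/39 ]
Back-substitution:
x_4 = (-755/39) / (-151/39) = 5
x_3 = (265/4 - (53/4)*(5)) / (-39/4) = 0
x_2 = (-18 - (4)*(0) - (-4)*(5)) / -1 = -2
x_1 = (-9 - (3)*(-2) - (5)*(0) - (1)*(5)) / -4 = 2

(2, -2, 0, 5)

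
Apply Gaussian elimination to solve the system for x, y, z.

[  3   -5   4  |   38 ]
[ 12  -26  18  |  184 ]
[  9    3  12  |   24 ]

(3, -5, 1)

Forward elimination on [A|b]:
R2 <- R2 - (4)*R1:  [  0  -6   2  32 ]
R3 <- R3 - (3)*R1:  [   0   18    0  -90 ]
R3 <- R3 - (-3)*R2:  [ 0  0  6  6 ]
Row echelon form:
[ 3  -5  4  |  38 ]
[ 0  -6  2  |  32 ]
[ 0   0  6  |   6 ]
Back-substitution:
z = (6) / 6 = 1
y = (32 - (2)*(1)) / -6 = -5
x = (38 - (-5)*(-5) - (4)*(1)) / 3 = 3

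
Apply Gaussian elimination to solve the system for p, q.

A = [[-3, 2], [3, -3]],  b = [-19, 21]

Forward elimination on [A|b]:
R2 <- R2 - (-1)*R1:  [  0  -1   2 ]
Row echelon form:
[ -3   2  |  -19 ]
[  0  -1  |    2 ]
Back-substitution:
q = (2) / -1 = -2
p = (-19 - (2)*(-2)) / -3 = 5

(5, -2)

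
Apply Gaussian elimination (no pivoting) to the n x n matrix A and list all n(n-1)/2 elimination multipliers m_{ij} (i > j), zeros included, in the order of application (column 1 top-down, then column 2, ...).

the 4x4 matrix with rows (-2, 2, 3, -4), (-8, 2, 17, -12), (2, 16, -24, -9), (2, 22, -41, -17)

Forward elimination:
R2 <- R2 - (4)*R1:  [  0  -6   5   4 ]
R3 <- R3 - (-1)*R1:  [   0   18  -21  -13 ]
R4 <- R4 - (-1)*R1:  [   0   24  -38  -21 ]
R3 <- R3 - (-3)*R2:  [  0   0  -6  -1 ]
R4 <- R4 - (-4)*R2:  [   0    0  -18   -5 ]
R4 <- R4 - (3)*R3:  [  0   0   0  -2 ]
Multipliers (in order of application): m_{21} = 4, m_{31} = -1, m_{41} = -1, m_{32} = -3, m_{42} = -4, m_{43} = 3

multipliers: 4, -1, -1, -3, -4, 3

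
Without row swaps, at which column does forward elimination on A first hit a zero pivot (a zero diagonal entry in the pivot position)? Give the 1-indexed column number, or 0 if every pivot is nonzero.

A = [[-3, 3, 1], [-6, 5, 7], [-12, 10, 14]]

first zero-pivot column = 3

Naive forward elimination:
R2 <- R2 - (2)*R1:  [  0  -1   5 ]
R3 <- R3 - (4)*R1:  [  0  -2  10 ]
R3 <- R3 - (2)*R2:  [ 0  0  0 ]
Matrix at this point:
[ -3   3  1 ]
[  0  -1  5 ]
[  0   0  0 ]
Pivot entry (3,3) in the last row is zero and there are no rows below to swap with -> zero pivot in column 3 (A is singular).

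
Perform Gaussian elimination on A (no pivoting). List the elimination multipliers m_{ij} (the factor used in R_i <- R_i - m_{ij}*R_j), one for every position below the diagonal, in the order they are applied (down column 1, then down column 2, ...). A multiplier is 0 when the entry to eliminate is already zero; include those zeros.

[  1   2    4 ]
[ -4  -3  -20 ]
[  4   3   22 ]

multipliers: -4, 4, -1

Forward elimination:
R2 <- R2 - (-4)*R1:  [  0   5  -4 ]
R3 <- R3 - (4)*R1:  [  0  -5   6 ]
R3 <- R3 - (-1)*R2:  [ 0  0  2 ]
Multipliers (in order of application): m_{21} = -4, m_{31} = 4, m_{32} = -1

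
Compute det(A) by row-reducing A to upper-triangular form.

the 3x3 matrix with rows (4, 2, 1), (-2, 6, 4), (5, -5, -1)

Forward elimination:
R2 <- R2 - (-1/2)*R1:  [   0    7  9/2 ]
R3 <- R3 - (5/4)*R1:  [     0  -15/2   -9/4 ]
R3 <- R3 - (-15/14)*R2:  [    0     0  18/7 ]
Upper-triangular form:
[ 4  2     1 ]
[ 0  7   9/2 ]
[ 0  0  18/7 ]
det(A) = (-1)^0 * (4) * (7) * (18/7) = 72  (0 row swaps -> sign +1)

det(A) = 72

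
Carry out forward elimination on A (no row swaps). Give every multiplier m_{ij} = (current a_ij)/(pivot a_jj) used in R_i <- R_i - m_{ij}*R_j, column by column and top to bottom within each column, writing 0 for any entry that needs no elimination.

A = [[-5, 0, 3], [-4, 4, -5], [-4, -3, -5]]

Forward elimination:
R2 <- R2 - (4/5)*R1:  [     0      4  -37/5 ]
R3 <- R3 - (4/5)*R1:  [     0     -3  -37/5 ]
R3 <- R3 - (-3/4)*R2:  [       0        0  -259/20 ]
Multipliers (in order of application): m_{21} = 4/5, m_{31} = 4/5, m_{32} = -3/4

multipliers: 4/5, 4/5, -3/4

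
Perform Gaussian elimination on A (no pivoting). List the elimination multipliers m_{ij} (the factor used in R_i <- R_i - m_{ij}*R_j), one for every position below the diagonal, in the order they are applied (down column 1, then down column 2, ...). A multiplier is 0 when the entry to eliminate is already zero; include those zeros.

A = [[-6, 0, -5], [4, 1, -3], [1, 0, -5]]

Forward elimination:
R2 <- R2 - (-2/3)*R1:  [     0      1  -19/3 ]
R3 <- R3 - (-1/6)*R1:  [     0      0  -35/6 ]
R3: entry in column 2 is already 0 -> m_{32} = 0 (no row operation needed)
Multipliers (in order of application): m_{21} = -2/3, m_{31} = -1/6, m_{32} = 0

multipliers: -2/3, -1/6, 0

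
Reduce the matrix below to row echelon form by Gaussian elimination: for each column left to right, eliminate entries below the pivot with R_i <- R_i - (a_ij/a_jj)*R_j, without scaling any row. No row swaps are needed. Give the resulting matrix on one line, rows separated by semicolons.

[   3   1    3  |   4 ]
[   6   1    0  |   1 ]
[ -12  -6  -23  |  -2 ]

Forward elimination:
R2 <- R2 - (2)*R1:  [  0  -1  -6  -7 ]
R3 <- R3 - (-4)*R1:  [   0   -2  -11   14 ]
R3 <- R3 - (2)*R2:  [  0   0   1  28 ]
Row echelon form:
[ 3   1   3  |   4 ]
[ 0  -1  -6  |  -7 ]
[ 0   0   1  |  28 ]

REF = [3 1 3 4; 0 -1 -6 -7; 0 0 1 28]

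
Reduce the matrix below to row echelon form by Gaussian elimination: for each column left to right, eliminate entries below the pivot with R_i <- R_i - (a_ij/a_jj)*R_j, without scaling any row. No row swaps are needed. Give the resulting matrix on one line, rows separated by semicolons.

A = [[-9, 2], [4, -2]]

REF = [-9 2; 0 -10/9]

Forward elimination:
R2 <- R2 - (-4/9)*R1:  [     0  -10/9 ]
Row echelon form:
[ -9      2 ]
[  0  -10/9 ]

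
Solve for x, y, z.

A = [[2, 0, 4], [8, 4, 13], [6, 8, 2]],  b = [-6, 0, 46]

Forward elimination on [A|b]:
R2 <- R2 - (4)*R1:  [  0   4  -3  24 ]
R3 <- R3 - (3)*R1:  [   0    8  -10   64 ]
R3 <- R3 - (2)*R2:  [  0   0  -4  16 ]
Row echelon form:
[ 2  0   4  |  -6 ]
[ 0  4  -3  |  24 ]
[ 0  0  -4  |  16 ]
Back-substitution:
z = (16) / -4 = -4
y = (24 - (-3)*(-4)) / 4 = 3
x = (-6 - (4)*(-4)) / 2 = 5

(5, 3, -4)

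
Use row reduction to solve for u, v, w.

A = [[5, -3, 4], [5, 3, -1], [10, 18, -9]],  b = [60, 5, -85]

Forward elimination on [A|b]:
R2 <- R2 - (1)*R1:  [   0    6   -5  -55 ]
R3 <- R3 - (2)*R1:  [    0    24   -17  -205 ]
R3 <- R3 - (4)*R2:  [  0   0   3  15 ]
Row echelon form:
[ 5  -3   4  |   60 ]
[ 0   6  -5  |  -55 ]
[ 0   0   3  |   15 ]
Back-substitution:
w = (15) / 3 = 5
v = (-55 - (-5)*(5)) / 6 = -5
u = (60 - (-3)*(-5) - (4)*(5)) / 5 = 5

(5, -5, 5)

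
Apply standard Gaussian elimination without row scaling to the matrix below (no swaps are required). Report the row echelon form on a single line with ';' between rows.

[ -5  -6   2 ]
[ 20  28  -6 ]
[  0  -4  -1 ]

Forward elimination:
R2 <- R2 - (-4)*R1:  [ 0  4  2 ]
R3 <- R3 - (-1)*R2:  [ 0  0  1 ]
Row echelon form:
[ -5  -6  2 ]
[  0   4  2 ]
[  0   0  1 ]

REF = [-5 -6 2; 0 4 2; 0 0 1]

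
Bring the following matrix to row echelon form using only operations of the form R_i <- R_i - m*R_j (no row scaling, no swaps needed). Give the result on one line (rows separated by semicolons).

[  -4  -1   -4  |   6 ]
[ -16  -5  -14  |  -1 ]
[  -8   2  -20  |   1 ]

REF = [-4 -1 -4 6; 0 -1 2 -25; 0 0 -4 -111]

Forward elimination:
R2 <- R2 - (4)*R1:  [   0   -1    2  -25 ]
R3 <- R3 - (2)*R1:  [   0    4  -12  -11 ]
R3 <- R3 - (-4)*R2:  [    0     0    -4  -111 ]
Row echelon form:
[ -4  -1  -4  |     6 ]
[  0  -1   2  |   -25 ]
[  0   0  -4  |  -111 ]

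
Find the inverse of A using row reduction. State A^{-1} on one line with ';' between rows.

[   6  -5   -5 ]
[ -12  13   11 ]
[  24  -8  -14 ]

Gauss-Jordan on [A | I]:
R1 <- (1/6)*R1:  [    1  -5/6  -5/6  |   1/6     0     0 ]
R2 <- R2 - (-12)*R1:  [ 0  3  1  |  2  1  0 ]
R3 <- R3 - (24)*R1:  [  0  12   6  |  -4   0   1 ]
R2 <- (1/3)*R2:  [   0    1  1/3  |  2/3  1/3    0 ]
R1 <- R1 - (-5/6)*R2:  [     1      0   -5/9  |  13/18   5/18      0 ]
R3 <- R3 - (12)*R2:  [   0    0    2  |  -12   -4    1 ]
R3 <- (1/2)*R3:  [   0    0    1  |   -6   -2  1/2 ]
R1 <- R1 - (-5/9)*R3:  [      1       0       0  |  -47/18    -5/6    5/18 ]
R2 <- R2 - (1/3)*R3:  [    0     1     0  |   8/3     1  -1/6 ]
Right block of [I | A^{-1}] is the inverse:
[ -47/18  -5/6  5/18 ]
[    8/3     1  -1/6 ]
[     -6    -2   1/2 ]

inverse = [-47/18 -5/6 5/18; 8/3 1 -1/6; -6 -2 1/2]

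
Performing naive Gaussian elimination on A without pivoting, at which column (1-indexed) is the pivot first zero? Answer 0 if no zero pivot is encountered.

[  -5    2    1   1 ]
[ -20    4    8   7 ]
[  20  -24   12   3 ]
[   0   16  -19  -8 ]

first zero-pivot column = 3

Naive forward elimination:
R2 <- R2 - (4)*R1:  [  0  -4   4   3 ]
R3 <- R3 - (-4)*R1:  [   0  -16   16    7 ]
R3 <- R3 - (4)*R2:  [  0   0   0  -5 ]
R4 <- R4 - (-4)*R2:  [  0   0  -3   4 ]
Matrix at this point:
[ -5   2   1   1 ]
[  0  -4   4   3 ]
[  0   0   0  -5 ]
[  0   0  -3   4 ]
Pivot entry (3,3) is zero but row 4 has -3 in column 3 -> naive elimination stops; a row interchange (e.g. R3 <-> R4) would be required here.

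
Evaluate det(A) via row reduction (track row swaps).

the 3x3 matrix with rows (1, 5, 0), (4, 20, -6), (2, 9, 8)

Forward elimination:
R2 <- R2 - (4)*R1:  [  0   0  -6 ]
R3 <- R3 - (2)*R1:  [  0  -1   8 ]
R2 <-> R3   (pivot in column 2 was zero)
[ 1   5   0 ]
[ 0  -1   8 ]
[ 0   0  -6 ]
Upper-triangular form:
[ 1   5   0 ]
[ 0  -1   8 ]
[ 0   0  -6 ]
det(A) = (-1)^1 * (1) * (-1) * (-6) = -6  (1 row swap -> sign -1)

det(A) = -6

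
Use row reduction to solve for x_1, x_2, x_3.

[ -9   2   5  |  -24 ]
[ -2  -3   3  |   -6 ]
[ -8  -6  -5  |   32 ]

Forward elimination on [A|b]:
R2 <- R2 - (2/9)*R1:  [     0  -31/9   17/9   -2/3 ]
R3 <- R3 - (8/9)*R1:  [     0  -70/9  -85/9  160/3 ]
R3 <- R3 - (70/31)*R2:  [       0        0  -425/31  1700/31 ]
Row echelon form:
[ -9      2        5  |      -24 ]
[  0  -31/9     17/9  |     -2/3 ]
[  0      0  -425/31  |  1700/31 ]
Back-substitution:
x_3 = (1700/31) / (-425/31) = -4
x_2 = (-2/3 - (17/9)*(-4)) / (-31/9) = -2
x_1 = (-24 - (2)*(-2) - (5)*(-4)) / -9 = 0

(0, -2, -4)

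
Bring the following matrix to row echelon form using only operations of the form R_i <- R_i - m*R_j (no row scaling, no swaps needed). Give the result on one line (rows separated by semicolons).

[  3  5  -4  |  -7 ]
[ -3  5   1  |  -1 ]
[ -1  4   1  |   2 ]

Forward elimination:
R2 <- R2 - (-1)*R1:  [  0  10  -3  -8 ]
R3 <- R3 - (-1/3)*R1:  [    0  17/3  -1/3  -1/3 ]
R3 <- R3 - (17/30)*R2:  [     0      0  41/30   21/5 ]
Row echelon form:
[ 3   5     -4  |    -7 ]
[ 0  10     -3  |    -8 ]
[ 0   0  41/30  |  21/5 ]

REF = [3 5 -4 -7; 0 10 -3 -8; 0 0 41/30 21/5]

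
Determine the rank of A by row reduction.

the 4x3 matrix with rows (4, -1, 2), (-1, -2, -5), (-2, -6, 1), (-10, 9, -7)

Row reduction:
R2 <- R2 - (-1/4)*R1:  [    0  -9/4  -9/2 ]
R3 <- R3 - (-1/2)*R1:  [     0  -13/2      2 ]
R4 <- R4 - (-5/2)*R1:  [    0  13/2    -2 ]
R3 <- R3 - (26/9)*R2:  [  0   0  15 ]
R4 <- R4 - (-26/9)*R2:  [   0    0  -15 ]
R4 <- R4 - (-1)*R3:  [ 0  0  0 ]
Row echelon form:
[ 4    -1     2 ]
[ 0  -9/4  -9/2 ]
[ 0     0    15 ]
[ 0     0     0 ]
Nonzero rows / pivot columns: 3

rank(A) = 3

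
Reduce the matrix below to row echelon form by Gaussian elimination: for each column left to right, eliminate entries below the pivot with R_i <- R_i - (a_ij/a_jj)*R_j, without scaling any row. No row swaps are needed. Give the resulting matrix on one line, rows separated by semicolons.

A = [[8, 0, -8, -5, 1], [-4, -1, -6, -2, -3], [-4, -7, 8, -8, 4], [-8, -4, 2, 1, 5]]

REF = [8 0 -8 -5 1; 0 -1 -10 -9/2 -5/2; 0 0 74 21 22; 0 0 0 161/37 218/37]

Forward elimination:
R2 <- R2 - (-1/2)*R1:  [    0    -1   -10  -9/2  -5/2 ]
R3 <- R3 - (-1/2)*R1:  [     0     -7      4  -21/2    9/2 ]
R4 <- R4 - (-1)*R1:  [  0  -4  -6  -4   6 ]
R3 <- R3 - (7)*R2:  [  0   0  74  21  22 ]
R4 <- R4 - (4)*R2:  [  0   0  34  14  16 ]
R4 <- R4 - (17/37)*R3:  [      0       0       0  161/37  218/37 ]
Row echelon form:
[ 8   0   -8      -5       1 ]
[ 0  -1  -10    -9/2    -5/2 ]
[ 0   0   74      21      22 ]
[ 0   0    0  161/37  218/37 ]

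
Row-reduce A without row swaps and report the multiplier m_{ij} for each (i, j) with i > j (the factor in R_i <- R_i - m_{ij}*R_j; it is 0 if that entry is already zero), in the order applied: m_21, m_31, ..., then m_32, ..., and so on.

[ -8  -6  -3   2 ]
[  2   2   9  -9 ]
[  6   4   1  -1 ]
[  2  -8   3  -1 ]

multipliers: -1/4, -3/4, -1/4, -1, -19, 159/7

Forward elimination:
R2 <- R2 - (-1/4)*R1:  [     0    1/2   33/4  -17/2 ]
R3 <- R3 - (-3/4)*R1:  [    0  -1/2  -5/4   1/2 ]
R4 <- R4 - (-1/4)*R1:  [     0  -19/2    9/4   -1/2 ]
R3 <- R3 - (-1)*R2:  [  0   0   7  -8 ]
R4 <- R4 - (-19)*R2:  [    0     0   159  -162 ]
R4 <- R4 - (159/7)*R3:  [     0      0      0  138/7 ]
Multipliers (in order of application): m_{21} = -1/4, m_{31} = -3/4, m_{41} = -1/4, m_{32} = -1, m_{42} = -19, m_{43} = 159/7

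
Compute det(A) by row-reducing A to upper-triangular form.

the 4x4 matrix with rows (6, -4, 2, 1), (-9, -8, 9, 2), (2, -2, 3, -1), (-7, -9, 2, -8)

Forward elimination:
R2 <- R2 - (-3/2)*R1:  [   0  -14   12  7/2 ]
R3 <- R3 - (1/3)*R1:  [    0  -2/3   7/3  -4/3 ]
R4 <- R4 - (-7/6)*R1:  [     0  -41/3   13/3  -41/6 ]
R3 <- R3 - (1/21)*R2:  [     0      0  37/21   -3/2 ]
R4 <- R4 - (41/42)*R2:  [       0        0  -155/21    -41/4 ]
R4 <- R4 - (-155/37)*R3:  [         0          0          0  -2447/148 ]
Upper-triangular form:
[ 6   -4      2          1 ]
[ 0  -14     12        7/2 ]
[ 0    0  37/21       -3/2 ]
[ 0    0      0  -2447/148 ]
det(A) = (-1)^0 * (6) * (-14) * (37/21) * (-2447/148) = 2447  (0 row swaps -> sign +1)

det(A) = 2447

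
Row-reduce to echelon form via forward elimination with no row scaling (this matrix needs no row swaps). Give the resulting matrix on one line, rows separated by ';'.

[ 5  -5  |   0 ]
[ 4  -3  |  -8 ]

Forward elimination:
R2 <- R2 - (4/5)*R1:  [  0   1  -8 ]
Row echelon form:
[ 5  -5  |   0 ]
[ 0   1  |  -8 ]

REF = [5 -5 0; 0 1 -8]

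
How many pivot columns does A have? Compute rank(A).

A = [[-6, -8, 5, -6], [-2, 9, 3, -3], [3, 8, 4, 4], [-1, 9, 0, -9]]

rank(A) = 4

Row reduction:
R2 <- R2 - (1/3)*R1:  [    0  35/3   4/3    -1 ]
R3 <- R3 - (-1/2)*R1:  [    0     4  13/2     1 ]
R4 <- R4 - (1/6)*R1:  [    0  31/3  -5/6    -8 ]
R3 <- R3 - (12/35)*R2:  [      0       0  423/70   47/35 ]
R4 <- R4 - (31/35)*R2:  [       0        0  -141/70  -249/35 ]
R4 <- R4 - (-1/3)*R3:  [     0      0      0  -20/3 ]
Row echelon form:
[ -6    -8       5     -6 ]
[  0  35/3     4/3     -1 ]
[  0     0  423/70  47/35 ]
[  0     0       0  -20/3 ]
Nonzero rows / pivot columns: 4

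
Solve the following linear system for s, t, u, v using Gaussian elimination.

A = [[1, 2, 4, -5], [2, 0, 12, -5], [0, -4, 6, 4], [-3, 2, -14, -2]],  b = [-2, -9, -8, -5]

Forward elimination on [A|b]:
R2 <- R2 - (2)*R1:  [  0  -4   4   5  -5 ]
R4 <- R4 - (-3)*R1:  [   0    8   -2  -17  -11 ]
R3 <- R3 - (1)*R2:  [  0   0   2  -1  -3 ]
R4 <- R4 - (-2)*R2:  [   0    0    6   -7  -21 ]
R4 <- R4 - (3)*R3:  [   0    0    0   -4  -12 ]
Row echelon form:
[ 1   2  4  -5  |   -2 ]
[ 0  -4  4   5  |   -5 ]
[ 0   0  2  -1  |   -3 ]
[ 0   0  0  -4  |  -12 ]
Back-substitution:
v = (-12) / -4 = 3
u = (-3 - (-1)*(3)) / 2 = 0
t = (-5 - (4)*(0) - (5)*(3)) / -4 = 5
s = (-2 - (2)*(5) - (4)*(0) - (-5)*(3)) / 1 = 3

(3, 5, 0, 3)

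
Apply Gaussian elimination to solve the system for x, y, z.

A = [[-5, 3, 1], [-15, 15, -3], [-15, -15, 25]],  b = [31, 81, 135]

(-5, 1, 3)

Forward elimination on [A|b]:
R2 <- R2 - (3)*R1:  [   0    6   -6  -12 ]
R3 <- R3 - (3)*R1:  [   0  -24   22   42 ]
R3 <- R3 - (-4)*R2:  [  0   0  -2  -6 ]
Row echelon form:
[ -5  3   1  |   31 ]
[  0  6  -6  |  -12 ]
[  0  0  -2  |   -6 ]
Back-substitution:
z = (-6) / -2 = 3
y = (-12 - (-6)*(3)) / 6 = 1
x = (31 - (3)*(1) - (1)*(3)) / -5 = -5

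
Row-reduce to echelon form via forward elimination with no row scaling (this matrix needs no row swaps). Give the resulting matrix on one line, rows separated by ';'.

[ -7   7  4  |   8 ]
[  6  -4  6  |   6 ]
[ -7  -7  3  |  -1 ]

REF = [-7 7 4 8; 0 2 66/7 90/7; 0 0 65 81]

Forward elimination:
R2 <- R2 - (-6/7)*R1:  [    0     2  66/7  90/7 ]
R3 <- R3 - (1)*R1:  [   0  -14   -1   -9 ]
R3 <- R3 - (-7)*R2:  [  0   0  65  81 ]
Row echelon form:
[ -7  7     4  |     8 ]
[  0  2  66/7  |  90/7 ]
[  0  0    65  |    81 ]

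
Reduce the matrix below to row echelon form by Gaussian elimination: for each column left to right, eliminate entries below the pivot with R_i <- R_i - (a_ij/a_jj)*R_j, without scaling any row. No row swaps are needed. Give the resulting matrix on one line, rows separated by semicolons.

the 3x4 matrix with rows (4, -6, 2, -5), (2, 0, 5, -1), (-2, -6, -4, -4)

REF = [4 -6 2 -5; 0 3 4 3/2; 0 0 9 -2]

Forward elimination:
R2 <- R2 - (1/2)*R1:  [   0    3    4  3/2 ]
R3 <- R3 - (-1/2)*R1:  [     0     -9     -3  -13/2 ]
R3 <- R3 - (-3)*R2:  [  0   0   9  -2 ]
Row echelon form:
[ 4  -6  2   -5 ]
[ 0   3  4  3/2 ]
[ 0   0  9   -2 ]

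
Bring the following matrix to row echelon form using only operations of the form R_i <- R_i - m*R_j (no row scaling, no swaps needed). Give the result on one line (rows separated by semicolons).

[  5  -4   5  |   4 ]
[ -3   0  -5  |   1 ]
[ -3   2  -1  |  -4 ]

Forward elimination:
R2 <- R2 - (-3/5)*R1:  [     0  -12/5     -2   17/5 ]
R3 <- R3 - (-3/5)*R1:  [    0  -2/5     2  -8/5 ]
R3 <- R3 - (1/6)*R2:  [     0      0    7/3  -13/6 ]
Row echelon form:
[ 5     -4    5  |      4 ]
[ 0  -12/5   -2  |   17/5 ]
[ 0      0  7/3  |  -13/6 ]

REF = [5 -4 5 4; 0 -12/5 -2 17/5; 0 0 7/3 -13/6]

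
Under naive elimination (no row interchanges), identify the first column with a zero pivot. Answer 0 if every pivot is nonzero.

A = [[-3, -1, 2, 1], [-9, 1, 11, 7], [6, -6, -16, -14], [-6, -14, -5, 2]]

first zero-pivot column = 4

Naive forward elimination:
R2 <- R2 - (3)*R1:  [ 0  4  5  4 ]
R3 <- R3 - (-2)*R1:  [   0   -8  -12  -12 ]
R4 <- R4 - (2)*R1:  [   0  -12   -9    0 ]
R3 <- R3 - (-2)*R2:  [  0   0  -2  -4 ]
R4 <- R4 - (-3)*R2:  [  0   0   6  12 ]
R4 <- R4 - (-3)*R3:  [ 0  0  0  0 ]
Matrix at this point:
[ -3  -1   2   1 ]
[  0   4   5   4 ]
[  0   0  -2  -4 ]
[  0   0   0   0 ]
Pivot entry (4,4) in the last row is zero and there are no rows below to swap with -> zero pivot in column 4 (A is singular).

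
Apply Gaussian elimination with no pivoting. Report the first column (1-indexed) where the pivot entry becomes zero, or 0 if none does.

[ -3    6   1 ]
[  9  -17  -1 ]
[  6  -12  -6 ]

Naive forward elimination:
R2 <- R2 - (-3)*R1:  [ 0  1  2 ]
R3 <- R3 - (-2)*R1:  [  0   0  -4 ]
All pivots nonzero; naive elimination completes without hitting a zero pivot.

first zero-pivot column = 0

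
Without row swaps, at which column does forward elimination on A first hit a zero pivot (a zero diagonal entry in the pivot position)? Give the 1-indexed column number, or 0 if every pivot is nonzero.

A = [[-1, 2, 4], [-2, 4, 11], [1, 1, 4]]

first zero-pivot column = 2

Naive forward elimination:
R2 <- R2 - (2)*R1:  [ 0  0  3 ]
R3 <- R3 - (-1)*R1:  [ 0  3  8 ]
Matrix at this point:
[ -1  2  4 ]
[  0  0  3 ]
[  0  3  8 ]
Pivot entry (2,2) is zero but row 3 has 3 in column 2 -> naive elimination stops; a row interchange (e.g. R2 <-> R3) would be required here.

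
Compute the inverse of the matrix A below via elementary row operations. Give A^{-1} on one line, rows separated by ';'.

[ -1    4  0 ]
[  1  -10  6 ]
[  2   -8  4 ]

Gauss-Jordan on [A | I]:
R1 <- (1/-1)*R1:  [  1  -4   0  |  -1   0   0 ]
R2 <- R2 - (1)*R1:  [  0  -6   6  |   1   1   0 ]
R3 <- R3 - (2)*R1:  [ 0  0  4  |  2  0  1 ]
R2 <- (1/-6)*R2:  [    0     1    -1  |  -1/6  -1/6     0 ]
R1 <- R1 - (-4)*R2:  [    1     0    -4  |  -5/3  -2/3     0 ]
R3 <- (1/4)*R3:  [   0    0    1  |  1/2    0  1/4 ]
R1 <- R1 - (-4)*R3:  [    1     0     0  |   1/3  -2/3     1 ]
R2 <- R2 - (-1)*R3:  [    0     1     0  |   1/3  -1/6   1/4 ]
Right block of [I | A^{-1}] is the inverse:
[ 1/3  -2/3    1 ]
[ 1/3  -1/6  1/4 ]
[ 1/2     0  1/4 ]

inverse = [1/3 -2/3 1; 1/3 -1/6 1/4; 1/2 0 1/4]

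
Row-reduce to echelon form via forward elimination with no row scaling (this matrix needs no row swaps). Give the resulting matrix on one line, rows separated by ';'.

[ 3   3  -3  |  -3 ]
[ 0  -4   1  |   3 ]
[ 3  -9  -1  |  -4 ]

Forward elimination:
R3 <- R3 - (1)*R1:  [   0  -12    2   -1 ]
R3 <- R3 - (3)*R2:  [   0    0   -1  -10 ]
Row echelon form:
[ 3   3  -3  |   -3 ]
[ 0  -4   1  |    3 ]
[ 0   0  -1  |  -10 ]

REF = [3 3 -3 -3; 0 -4 1 3; 0 0 -1 -10]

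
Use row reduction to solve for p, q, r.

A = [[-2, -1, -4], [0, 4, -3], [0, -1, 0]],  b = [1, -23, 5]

(0, -5, 1)

Forward elimination on [A|b]:
R3 <- R3 - (-1/4)*R2:  [    0     0  -3/4  -3/4 ]
Row echelon form:
[ -2  -1    -4  |     1 ]
[  0   4    -3  |   -23 ]
[  0   0  -3/4  |  -3/4 ]
Back-substitution:
r = (-3/4) / (-3/4) = 1
q = (-23 - (-3)*(1)) / 4 = -5
p = (1 - (-1)*(-5) - (-4)*(1)) / -2 = 0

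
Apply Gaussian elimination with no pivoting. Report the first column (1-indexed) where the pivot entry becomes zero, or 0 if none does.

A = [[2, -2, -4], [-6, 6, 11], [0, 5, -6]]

Naive forward elimination:
R2 <- R2 - (-3)*R1:  [  0   0  -1 ]
Matrix at this point:
[ 2  -2  -4 ]
[ 0   0  -1 ]
[ 0   5  -6 ]
Pivot entry (2,2) is zero but row 3 has 5 in column 2 -> naive elimination stops; a row interchange (e.g. R2 <-> R3) would be required here.

first zero-pivot column = 2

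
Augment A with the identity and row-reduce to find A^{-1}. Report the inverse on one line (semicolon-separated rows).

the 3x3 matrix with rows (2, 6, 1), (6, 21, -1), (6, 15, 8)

Gauss-Jordan on [A | I]:
R1 <- (1/2)*R1:  [   1    3  1/2  |  1/2    0    0 ]
R2 <- R2 - (6)*R1:  [  0   3  -4  |  -3   1   0 ]
R3 <- R3 - (6)*R1:  [  0  -3   5  |  -3   0   1 ]
R2 <- (1/3)*R2:  [    0     1  -4/3  |    -1   1/3     0 ]
R1 <- R1 - (3)*R2:  [   1    0  9/2  |  7/2   -1    0 ]
R3 <- R3 - (-3)*R2:  [  0   0   1  |  -6   1   1 ]
R1 <- R1 - (9/2)*R3:  [     1      0      0  |   61/2  -11/2   -9/2 ]
R2 <- R2 - (-4/3)*R3:  [   0    1    0  |   -9  5/3  4/3 ]
Right block of [I | A^{-1}] is the inverse:
[ 61/2  -11/2  -9/2 ]
[   -9    5/3   4/3 ]
[   -6      1     1 ]

inverse = [61/2 -11/2 -9/2; -9 5/3 4/3; -6 1 1]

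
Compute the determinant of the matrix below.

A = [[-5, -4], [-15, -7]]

Forward elimination:
R2 <- R2 - (3)*R1:  [ 0  5 ]
Upper-triangular form:
[ -5  -4 ]
[  0   5 ]
det(A) = (-1)^0 * (-5) * (5) = -25  (0 row swaps -> sign +1)

det(A) = -25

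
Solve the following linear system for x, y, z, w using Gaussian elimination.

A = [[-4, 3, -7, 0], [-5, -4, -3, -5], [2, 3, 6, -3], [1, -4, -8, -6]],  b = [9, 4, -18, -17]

(-3, -1, 0, 3)

Forward elimination on [A|b]:
R2 <- R2 - (5/4)*R1:  [     0  -31/4   23/4     -5  -29/4 ]
R3 <- R3 - (-1/2)*R1:  [     0    9/2    5/2     -3  -27/2 ]
R4 <- R4 - (-1/4)*R1:  [     0  -13/4  -39/4     -6  -59/4 ]
R3 <- R3 - (-18/31)*R2:  [       0        0   181/31  -183/31  -549/31 ]
R4 <- R4 - (13/31)*R2:  [       0        0  -377/31  -121/31  -363/31 ]
R4 <- R4 - (-377/181)*R3:  [         0          0          0  -2932/181  -8796/181 ]
Row echelon form:
[ -4      3      -7          0  |          9 ]
[  0  -31/4    23/4         -5  |      -29/4 ]
[  0      0  181/31    -183/31  |    -549/31 ]
[  0      0       0  -2932/181  |  -8796/181 ]
Back-substitution:
w = (-8796/181) / (-2932/181) = 3
z = (-549/31 - (-183/31)*(3)) / (181/31) = 0
y = (-29/4 - (23/4)*(0) - (-5)*(3)) / (-31/4) = -1
x = (9 - (3)*(-1) - (-7)*(0)) / -4 = -3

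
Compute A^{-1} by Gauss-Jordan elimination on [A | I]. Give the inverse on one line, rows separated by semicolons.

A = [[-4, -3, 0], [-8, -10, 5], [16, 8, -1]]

Gauss-Jordan on [A | I]:
R1 <- (1/-4)*R1:  [    1   3/4     0  |  -1/4     0     0 ]
R2 <- R2 - (-8)*R1:  [  0  -4   5  |  -2   1   0 ]
R3 <- R3 - (16)*R1:  [  0  -4  -1  |   4   0   1 ]
R2 <- (1/-4)*R2:  [    0     1  -5/4  |   1/2  -1/4     0 ]
R1 <- R1 - (3/4)*R2:  [     1      0  15/16  |   -5/8   3/16      0 ]
R3 <- R3 - (-4)*R2:  [  0   0  -6  |   6  -1   1 ]
R3 <- (1/-6)*R3:  [    0     0     1  |    -1   1/6  -1/6 ]
R1 <- R1 - (15/16)*R3:  [    1     0     0  |  5/16  1/32  5/32 ]
R2 <- R2 - (-5/4)*R3:  [     0      1      0  |   -3/4  -1/24  -5/24 ]
Right block of [I | A^{-1}] is the inverse:
[ 5/16   1/32   5/32 ]
[ -3/4  -1/24  -5/24 ]
[   -1    1/6   -1/6 ]

inverse = [5/16 1/32 5/32; -3/4 -1/24 -5/24; -1 1/6 -1/6]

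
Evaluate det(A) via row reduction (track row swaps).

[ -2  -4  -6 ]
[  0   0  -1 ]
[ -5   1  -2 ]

Forward elimination:
R3 <- R3 - (5/2)*R1:  [  0  11  13 ]
R2 <-> R3   (pivot in column 2 was zero)
[ -2  -4  -6 ]
[  0  11  13 ]
[  0   0  -1 ]
Upper-triangular form:
[ -2  -4  -6 ]
[  0  11  13 ]
[  0   0  -1 ]
det(A) = (-1)^1 * (-2) * (11) * (-1) = -22  (1 row swap -> sign -1)

det(A) = -22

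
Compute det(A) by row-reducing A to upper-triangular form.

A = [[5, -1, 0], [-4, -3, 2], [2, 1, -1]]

Forward elimination:
R2 <- R2 - (-4/5)*R1:  [     0  -19/5      2 ]
R3 <- R3 - (2/5)*R1:  [   0  7/5   -1 ]
R3 <- R3 - (-7/19)*R2:  [     0      0  -5/19 ]
Upper-triangular form:
[ 5     -1      0 ]
[ 0  -19/5      2 ]
[ 0      0  -5/19 ]
det(A) = (-1)^0 * (5) * (-19/5) * (-5/19) = 5  (0 row swaps -> sign +1)

det(A) = 5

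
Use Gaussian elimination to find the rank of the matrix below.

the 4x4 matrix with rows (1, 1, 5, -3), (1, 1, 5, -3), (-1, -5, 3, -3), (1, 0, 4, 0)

Row reduction:
R2 <- R2 - (1)*R1:  [ 0  0  0  0 ]
R3 <- R3 - (-1)*R1:  [  0  -4   8  -6 ]
R4 <- R4 - (1)*R1:  [  0  -1  -1   3 ]
R2 <-> R3   (pivot in column 2 was zero)
[ 1   1   5  -3 ]
[ 0  -4   8  -6 ]
[ 0   0   0   0 ]
[ 0  -1  -1   3 ]
R4 <- R4 - (1/4)*R2:  [   0    0   -3  9/2 ]
R3 <-> R4   (pivot in column 3 was zero)
[ 1   1   5   -3 ]
[ 0  -4   8   -6 ]
[ 0   0  -3  9/2 ]
[ 0   0   0    0 ]
Row echelon form:
[ 1   1   5   -3 ]
[ 0  -4   8   -6 ]
[ 0   0  -3  9/2 ]
[ 0   0   0    0 ]
Nonzero rows / pivot columns: 3

rank(A) = 3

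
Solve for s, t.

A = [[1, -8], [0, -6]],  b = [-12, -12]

(4, 2)

Forward elimination on [A|b]:
Row echelon form:
[ 1  -8  |  -12 ]
[ 0  -6  |  -12 ]
Back-substitution:
t = (-12) / -6 = 2
s = (-12 - (-8)*(2)) / 1 = 4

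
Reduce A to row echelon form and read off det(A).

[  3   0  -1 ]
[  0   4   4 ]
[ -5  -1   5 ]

Forward elimination:
R3 <- R3 - (-5/3)*R1:  [    0    -1  10/3 ]
R3 <- R3 - (-1/4)*R2:  [    0     0  13/3 ]
Upper-triangular form:
[ 3  0    -1 ]
[ 0  4     4 ]
[ 0  0  13/3 ]
det(A) = (-1)^0 * (3) * (4) * (13/3) = 52  (0 row swaps -> sign +1)

det(A) = 52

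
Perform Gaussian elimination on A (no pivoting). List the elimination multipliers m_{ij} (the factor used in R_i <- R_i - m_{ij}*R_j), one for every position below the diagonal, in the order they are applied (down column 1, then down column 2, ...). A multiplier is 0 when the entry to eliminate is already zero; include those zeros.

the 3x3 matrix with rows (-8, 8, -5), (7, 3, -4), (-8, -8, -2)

multipliers: -7/8, 1, -8/5

Forward elimination:
R2 <- R2 - (-7/8)*R1:  [     0     10  -67/8 ]
R3 <- R3 - (1)*R1:  [   0  -16    3 ]
R3 <- R3 - (-8/5)*R2:  [     0      0  -52/5 ]
Multipliers (in order of application): m_{21} = -7/8, m_{31} = 1, m_{32} = -8/5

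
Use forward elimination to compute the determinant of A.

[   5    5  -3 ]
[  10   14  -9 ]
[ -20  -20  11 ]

det(A) = -20

Forward elimination:
R2 <- R2 - (2)*R1:  [  0   4  -3 ]
R3 <- R3 - (-4)*R1:  [  0   0  -1 ]
Upper-triangular form:
[ 5  5  -3 ]
[ 0  4  -3 ]
[ 0  0  -1 ]
det(A) = (-1)^0 * (5) * (4) * (-1) = -20  (0 row swaps -> sign +1)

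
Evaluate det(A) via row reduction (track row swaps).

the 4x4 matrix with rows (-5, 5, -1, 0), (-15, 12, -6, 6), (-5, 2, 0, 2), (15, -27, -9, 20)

det(A) = -240

Forward elimination:
R2 <- R2 - (3)*R1:  [  0  -3  -3   6 ]
R3 <- R3 - (1)*R1:  [  0  -3   1   2 ]
R4 <- R4 - (-3)*R1:  [   0  -12  -12   20 ]
R3 <- R3 - (1)*R2:  [  0   0   4  -4 ]
R4 <- R4 - (4)*R2:  [  0   0   0  -4 ]
Upper-triangular form:
[ -5   5  -1   0 ]
[  0  -3  -3   6 ]
[  0   0   4  -4 ]
[  0   0   0  -4 ]
det(A) = (-1)^0 * (-5) * (-3) * (4) * (-4) = -240  (0 row swaps -> sign +1)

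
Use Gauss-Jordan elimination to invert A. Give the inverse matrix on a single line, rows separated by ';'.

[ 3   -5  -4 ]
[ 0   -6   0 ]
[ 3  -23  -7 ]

inverse = [7/9 19/18 -4/9; 0 -1/6 0; 1/3 1 -1/3]

Gauss-Jordan on [A | I]:
R1 <- (1/3)*R1:  [    1  -5/3  -4/3  |   1/3     0     0 ]
R3 <- R3 - (3)*R1:  [   0  -18   -3  |   -1    0    1 ]
R2 <- (1/-6)*R2:  [    0     1     0  |     0  -1/6     0 ]
R1 <- R1 - (-5/3)*R2:  [     1      0   -4/3  |    1/3  -5/18      0 ]
R3 <- R3 - (-18)*R2:  [  0   0  -3  |  -1  -3   1 ]
R3 <- (1/-3)*R3:  [    0     0     1  |   1/3     1  -1/3 ]
R1 <- R1 - (-4/3)*R3:  [     1      0      0  |    7/9  19/18   -4/9 ]
Right block of [I | A^{-1}] is the inverse:
[ 7/9  19/18  -4/9 ]
[   0   -1/6     0 ]
[ 1/3      1  -1/3 ]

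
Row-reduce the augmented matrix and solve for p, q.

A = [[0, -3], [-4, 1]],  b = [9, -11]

(2, -3)

Forward elimination on [A|b]:
R1 <-> R2   (pivot in column 1 was zero)
[ -4   1  -11 ]
[  0  -3    9 ]
Row echelon form:
[ -4   1  |  -11 ]
[  0  -3  |    9 ]
Back-substitution:
q = (9) / -3 = -3
p = (-11 - (1)*(-3)) / -4 = 2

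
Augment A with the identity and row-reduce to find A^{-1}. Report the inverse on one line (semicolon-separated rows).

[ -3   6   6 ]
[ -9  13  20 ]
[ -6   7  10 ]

Gauss-Jordan on [A | I]:
R1 <- (1/-3)*R1:  [    1    -2    -2  |  -1/3     0     0 ]
R2 <- R2 - (-9)*R1:  [  0  -5   2  |  -3   1   0 ]
R3 <- R3 - (-6)*R1:  [  0  -5  -2  |  -2   0   1 ]
R2 <- (1/-5)*R2:  [    0     1  -2/5  |   3/5  -1/5     0 ]
R1 <- R1 - (-2)*R2:  [     1      0  -14/5  |  13/15   -2/5      0 ]
R3 <- R3 - (-5)*R2:  [  0   0  -4  |   1  -1   1 ]
R3 <- (1/-4)*R3:  [    0     0     1  |  -1/4   1/4  -1/4 ]
R1 <- R1 - (-14/5)*R3:  [     1      0      0  |    1/6   3/10  -7/10 ]
R2 <- R2 - (-2/5)*R3:  [     0      1      0  |    1/2  -1/10  -1/10 ]
Right block of [I | A^{-1}] is the inverse:
[  1/6   3/10  -7/10 ]
[  1/2  -1/10  -1/10 ]
[ -1/4    1/4   -1/4 ]

inverse = [1/6 3/10 -7/10; 1/2 -1/10 -1/10; -1/4 1/4 -1/4]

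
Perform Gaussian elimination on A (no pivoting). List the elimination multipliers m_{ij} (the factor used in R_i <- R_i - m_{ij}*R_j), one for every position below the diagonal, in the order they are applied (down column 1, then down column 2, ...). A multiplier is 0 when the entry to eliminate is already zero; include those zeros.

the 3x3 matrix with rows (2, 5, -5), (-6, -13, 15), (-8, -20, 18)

Forward elimination:
R2 <- R2 - (-3)*R1:  [ 0  2  0 ]
R3 <- R3 - (-4)*R1:  [  0   0  -2 ]
R3: entry in column 2 is already 0 -> m_{32} = 0 (no row operation needed)
Multipliers (in order of application): m_{21} = -3, m_{31} = -4, m_{32} = 0

multipliers: -3, -4, 0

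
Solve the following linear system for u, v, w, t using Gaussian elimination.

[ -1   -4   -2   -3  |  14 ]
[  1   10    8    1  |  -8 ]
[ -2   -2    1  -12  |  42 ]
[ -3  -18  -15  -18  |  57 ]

(3, -4, 4, -3)

Forward elimination on [A|b]:
R2 <- R2 - (-1)*R1:  [  0   6   6  -2   6 ]
R3 <- R3 - (2)*R1:  [  0   6   5  -6  14 ]
R4 <- R4 - (3)*R1:  [  0  -6  -9  -9  15 ]
R3 <- R3 - (1)*R2:  [  0   0  -1  -4   8 ]
R4 <- R4 - (-1)*R2:  [   0    0   -3  -11   21 ]
R4 <- R4 - (3)*R3:  [  0   0   0   1  -3 ]
Row echelon form:
[ -1  -4  -2  -3  |  14 ]
[  0   6   6  -2  |   6 ]
[  0   0  -1  -4  |   8 ]
[  0   0   0   1  |  -3 ]
Back-substitution:
t = (-3) / 1 = -3
w = (8 - (-4)*(-3)) / -1 = 4
v = (6 - (6)*(4) - (-2)*(-3)) / 6 = -4
u = (14 - (-4)*(-4) - (-2)*(4) - (-3)*(-3)) / -1 = 3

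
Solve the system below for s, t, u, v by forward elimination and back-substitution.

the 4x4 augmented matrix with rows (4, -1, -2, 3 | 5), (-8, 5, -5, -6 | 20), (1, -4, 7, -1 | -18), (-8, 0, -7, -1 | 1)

Forward elimination on [A|b]:
R2 <- R2 - (-2)*R1:  [  0   3  -9   0  30 ]
R3 <- R3 - (1/4)*R1:  [     0  -15/4   15/2   -7/4  -77/4 ]
R4 <- R4 - (-2)*R1:  [   0   -2  -11    5   11 ]
R3 <- R3 - (-5/4)*R2:  [     0      0  -15/4   -7/4   73/4 ]
R4 <- R4 - (-2/3)*R2:  [   0    0  -17    5   31 ]
R4 <- R4 - (68/15)*R3:  [       0        0        0   194/15  -776/15 ]
Row echelon form:
[ 4  -1     -2       3  |        5 ]
[ 0   3     -9       0  |       30 ]
[ 0   0  -15/4    -7/4  |     73/4 ]
[ 0   0      0  194/15  |  -776/15 ]
Back-substitution:
v = (-776/15) / (194/15) = -4
u = (73/4 - (-7/4)*(-4)) / (-15/4) = -3
t = (30 - (-9)*(-3)) / 3 = 1
s = (5 - (-1)*(1) - (-2)*(-3) - (3)*(-4)) / 4 = 3

(3, 1, -3, -4)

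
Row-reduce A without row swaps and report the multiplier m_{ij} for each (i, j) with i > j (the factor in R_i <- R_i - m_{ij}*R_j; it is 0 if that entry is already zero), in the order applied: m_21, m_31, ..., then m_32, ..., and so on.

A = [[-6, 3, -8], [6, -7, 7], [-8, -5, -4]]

Forward elimination:
R2 <- R2 - (-1)*R1:  [  0  -4  -1 ]
R3 <- R3 - (4/3)*R1:  [    0    -9  20/3 ]
R3 <- R3 - (9/4)*R2:  [      0       0  107/12 ]
Multipliers (in order of application): m_{21} = -1, m_{31} = 4/3, m_{32} = 9/4

multipliers: -1, 4/3, 9/4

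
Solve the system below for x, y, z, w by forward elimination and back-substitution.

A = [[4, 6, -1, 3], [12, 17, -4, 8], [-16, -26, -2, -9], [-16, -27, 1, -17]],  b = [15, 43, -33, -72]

(-4, 3, -4, 3)

Forward elimination on [A|b]:
R2 <- R2 - (3)*R1:  [  0  -1  -1  -1  -2 ]
R3 <- R3 - (-4)*R1:  [  0  -2  -6   3  27 ]
R4 <- R4 - (-4)*R1:  [   0   -3   -3   -5  -12 ]
R3 <- R3 - (2)*R2:  [  0   0  -4   5  31 ]
R4 <- R4 - (3)*R2:  [  0   0   0  -2  -6 ]
Row echelon form:
[ 4   6  -1   3  |  15 ]
[ 0  -1  -1  -1  |  -2 ]
[ 0   0  -4   5  |  31 ]
[ 0   0   0  -2  |  -6 ]
Back-substitution:
w = (-6) / -2 = 3
z = (31 - (5)*(3)) / -4 = -4
y = (-2 - (-1)*(-4) - (-1)*(3)) / -1 = 3
x = (15 - (6)*(3) - (-1)*(-4) - (3)*(3)) / 4 = -4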